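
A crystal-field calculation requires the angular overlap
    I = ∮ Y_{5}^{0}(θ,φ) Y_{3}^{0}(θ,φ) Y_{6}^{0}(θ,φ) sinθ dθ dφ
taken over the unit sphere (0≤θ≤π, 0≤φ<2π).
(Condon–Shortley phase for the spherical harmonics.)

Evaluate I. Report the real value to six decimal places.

Checks pass: Σm=0; 14 even; l₃=6∈[2,8].
(2·5+1)(2·3+1)(2·6+1) = 1001
Δ: 2! 8! 4! / 15! → 1/675675
sum: t=0:+1/8640 t=1:−1/2304 t=2:+1/8640 = -7/34560
3j²(5 3 6; 0 0 0) = Δ·Π!·Σ² = 7/429  (sign -1)
(m-triple is (0,0,0) — same symbol as above.)
combine: 4πI² = 1001·7/429·7/429 = 343/1287
take √, sign +1: I = 0.14563067

0.145631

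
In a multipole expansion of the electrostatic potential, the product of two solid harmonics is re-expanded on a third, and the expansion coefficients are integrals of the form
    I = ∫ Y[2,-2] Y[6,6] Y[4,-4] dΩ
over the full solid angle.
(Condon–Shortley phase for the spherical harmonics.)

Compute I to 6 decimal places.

m-sum 0 ✓  L=12 even ✓  4≤4≤8 ✓
Π(2lᵢ+1) = 5×13×9 = 585
triangle coeff Δ(2,6,4) = 1/6435
Σ_t [2,2]: t=2:+1/2304 = 1/2304
(3j)²=5/143 [(2 6 4; 0 0 0)], sign=+1
Σ_t [4,4]: t=4:+1/967680 = 1/967680
(3j)²=1/13 [(2 6 4; -2 6 -4)], sign=+1
⇒ 4πI² = 225/143
I = (+1)√(225/143/(4π)) = 0.35384927

0.353849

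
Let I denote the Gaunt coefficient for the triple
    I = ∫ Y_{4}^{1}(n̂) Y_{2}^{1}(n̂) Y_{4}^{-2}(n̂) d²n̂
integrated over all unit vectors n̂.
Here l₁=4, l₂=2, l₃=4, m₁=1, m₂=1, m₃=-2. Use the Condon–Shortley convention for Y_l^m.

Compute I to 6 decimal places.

Checks pass: Σm=0; 10 even; l₃=4∈[2,6].
(2·4+1)(2·2+1)(2·4+1) = 405
Δ: 2! 6! 2! / 11! → 1/13860
sum: t=0:+1/192 t=1:−1/36 t=2:+1/192 = -5/288
3j²(4 2 4; 0 0 0) = Δ·Π!·Σ² = 20/693  (sign -1)
sum: t=1:−1/96 t=2:+1/240 = -1/160
3j²(4 2 4; 1 1 -2) = Δ·Π!·Σ² = 27/1540  (sign -1)
combine: 4πI² = 405·20/693·27/1540 = 1215/5929
take √, sign +1: I = 0.12770047

0.127700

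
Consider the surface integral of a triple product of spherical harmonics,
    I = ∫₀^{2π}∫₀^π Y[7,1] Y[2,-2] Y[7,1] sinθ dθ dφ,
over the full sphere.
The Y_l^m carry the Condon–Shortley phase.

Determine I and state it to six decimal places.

0.195759

m-sum 0 ✓  L=16 even ✓  5≤7≤9 ✓
Π(2lᵢ+1) = 15×5×15 = 1125
triangle coeff Δ(7,2,7) = 1/185640
Σ_t [0,2]: t=0:+1/2419200 t=1:−1/518400 t=2:+1/2419200 = -1/907200
(3j)²=56/3315 [(7 2 7; 0 0 0)], sign=+1
Σ_t [0,0]: t=0:+1/2073600 = 1/2073600
(3j)²=28/1105 [(7 2 7; 1 -2 1)], sign=+1
⇒ 4πI² = 23520/48841
I = (+1)√(23520/48841/(4π)) = 0.19575887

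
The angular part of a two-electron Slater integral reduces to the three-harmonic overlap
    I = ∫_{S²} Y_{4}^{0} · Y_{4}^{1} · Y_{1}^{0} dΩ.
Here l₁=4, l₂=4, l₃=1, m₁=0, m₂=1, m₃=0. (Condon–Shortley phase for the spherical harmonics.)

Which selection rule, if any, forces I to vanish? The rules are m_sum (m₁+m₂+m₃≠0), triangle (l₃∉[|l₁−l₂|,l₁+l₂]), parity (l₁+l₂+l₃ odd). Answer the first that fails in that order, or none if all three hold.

m_sum

azimuthal sum: 0 + 1 + 0 = 1  ✗
0 ≤ 1 ≤ 8 (triangle on l)
L = 4 + 4 + 1 = 9 (odd)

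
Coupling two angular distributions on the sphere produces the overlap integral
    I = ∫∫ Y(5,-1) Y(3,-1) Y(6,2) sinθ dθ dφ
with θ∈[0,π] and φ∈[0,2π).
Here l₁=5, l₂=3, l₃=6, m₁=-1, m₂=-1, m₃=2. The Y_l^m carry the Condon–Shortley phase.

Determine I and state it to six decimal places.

Checks pass: Σm=0; 14 even; l₃=6∈[2,8].
(2·5+1)(2·3+1)(2·6+1) = 1001
Δ: 2! 8! 4! / 15! → 1/675675
sum: t=0:+1/8640 t=1:−1/2304 t=2:+1/8640 = -7/34560
3j²(5 3 6; 0 0 0) = Δ·Π!·Σ² = 7/429  (sign -1)
sum: t=0:+1/11520 t=1:−1/4320 t=2:+1/27648 = -1/9216
3j²(5 3 6; -1 -1 2) = Δ·Π!·Σ² = 2/143  (sign -1)
combine: 4πI² = 1001·7/429·2/143 = 98/429
take √, sign +1: I = 0.13482780

0.134828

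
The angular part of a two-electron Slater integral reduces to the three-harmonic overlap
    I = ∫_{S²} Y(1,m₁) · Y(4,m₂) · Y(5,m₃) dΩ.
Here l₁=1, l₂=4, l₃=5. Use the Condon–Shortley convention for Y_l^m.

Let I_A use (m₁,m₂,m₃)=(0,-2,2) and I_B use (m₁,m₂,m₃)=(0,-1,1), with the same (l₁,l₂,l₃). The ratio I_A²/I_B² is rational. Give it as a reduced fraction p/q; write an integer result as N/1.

Shared (l₁,l₂,l₃)=(1,4,5): N and (l;000)² cancel in I_A²/I_B².
A: Δ = 0!·2!·8!/11! = 1/495; Racah Σ t=0..0: t=0:+1/1440 = 1/1440; ⇒ 3j(1 4 5; 0 -2 2)² = 7/165, sgn -1
B: Δ = 0!·2!·8!/11! = 1/495; Racah Σ t=0..0: t=0:+1/720 = 1/720; ⇒ 3j(1 4 5; 0 -1 1)² = 8/165, sgn +1
I_A²/I_B² = (7/165)/(8/165) = 7/8

7/8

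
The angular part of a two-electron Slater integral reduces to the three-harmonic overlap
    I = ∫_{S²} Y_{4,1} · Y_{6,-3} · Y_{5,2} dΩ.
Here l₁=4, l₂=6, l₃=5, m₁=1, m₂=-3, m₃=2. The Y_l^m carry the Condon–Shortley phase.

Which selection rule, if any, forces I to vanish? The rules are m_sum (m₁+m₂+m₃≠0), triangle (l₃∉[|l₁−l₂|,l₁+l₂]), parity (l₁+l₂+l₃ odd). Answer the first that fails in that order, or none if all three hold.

azimuthal sum: 1 − 3 + 2 = 0  ✓
2 ≤ 5 ≤ 10 (triangle on l)  ✓
L = 4 + 6 + 5 = 15 (odd)  ✗

parity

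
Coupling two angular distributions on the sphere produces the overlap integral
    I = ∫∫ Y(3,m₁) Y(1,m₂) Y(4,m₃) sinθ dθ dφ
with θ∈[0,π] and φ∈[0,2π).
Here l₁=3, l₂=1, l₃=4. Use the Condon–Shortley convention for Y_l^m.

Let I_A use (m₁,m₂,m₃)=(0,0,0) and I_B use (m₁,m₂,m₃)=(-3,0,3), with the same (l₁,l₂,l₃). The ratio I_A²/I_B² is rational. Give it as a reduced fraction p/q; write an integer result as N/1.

Shared (l₁,l₂,l₃)=(3,1,4): N and (l;000)² cancel in I_A²/I_B².
A: Δ = 0!·6!·2!/9! = 1/252; Racah Σ t=0..0: t=0:+1/36 = 1/36; ⇒ 3j(3 1 4; 0 0 0)² = 4/63, sgn +1
B: Δ = 0!·6!·2!/9! = 1/252; Racah Σ t=0..0: t=0:+1/720 = 1/720; ⇒ 3j(3 1 4; -3 0 3)² = 1/36, sgn -1
I_A²/I_B² = (4/63)/(1/36) = 16/7

16/7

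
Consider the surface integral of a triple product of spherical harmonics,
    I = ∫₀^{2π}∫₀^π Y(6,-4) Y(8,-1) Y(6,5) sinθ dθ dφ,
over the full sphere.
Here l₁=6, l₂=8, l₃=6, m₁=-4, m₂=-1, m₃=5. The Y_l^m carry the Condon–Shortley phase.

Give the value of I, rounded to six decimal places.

m-sum 0 ✓  L=20 even ✓  2≤6≤14 ✓
Π(2lᵢ+1) = 13×17×13 = 2873
triangle coeff Δ(6,8,6) = 1/1309458150
Σ_t [2,6]: t=2:+1/49766400 t=3:−1/3110400 t=4:+1/1327104 t=5:−1/3110400 t=6:+1/49766400 = 1/6635520
(3j)²=350/46189 [(6 8 6; 0 0 0)], sign=+1
Σ_t [6,7]: t=6:+1/174182400 t=7:−1/1219276800 = 1/203212800
(3j)²=288/29393 [(6 8 6; -4 -1 5)], sign=-1
⇒ 4πI² = 14400/67507
I = (-1)√(14400/67507/(4π)) = -0.13028725

-0.130287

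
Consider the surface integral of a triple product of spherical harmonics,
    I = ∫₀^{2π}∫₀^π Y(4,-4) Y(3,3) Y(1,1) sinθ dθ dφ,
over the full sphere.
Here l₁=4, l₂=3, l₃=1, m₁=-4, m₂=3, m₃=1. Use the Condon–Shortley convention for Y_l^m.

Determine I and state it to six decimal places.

0.325735

Rules hold: Σm=0, L=8 even, 1≤1≤7.
N = 9·7·3 = 189
Δ = 6!·2!·0!/9! = 1/252
Racah Σ t=3..3: t=3:−1/36 = -1/36
⇒ 3j(4 3 1; 0 0 0)² = 4/63, sgn +1
Racah Σ t=6..6: t=6:+1/1440 = 1/1440
⇒ 3j(4 3 1; -4 3 1)² = 1/9, sgn +1
4πI² = N·(3j₀)²·(3jₘ)² = 4/3
I = +1·√(1.33333/4π) = 0.32573501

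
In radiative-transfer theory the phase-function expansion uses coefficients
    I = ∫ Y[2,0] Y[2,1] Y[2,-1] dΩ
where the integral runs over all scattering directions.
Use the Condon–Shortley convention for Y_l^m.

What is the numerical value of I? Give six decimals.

-0.090112

m-sum 0 ✓  L=6 even ✓  0≤2≤4 ✓
Π(2lᵢ+1) = 5×5×5 = 125
triangle coeff Δ(2,2,2) = 1/630
Σ_t [0,2]: t=0:+1/8 t=1:−1/1 t=2:+1/8 = -3/4
(3j)²=2/35 [(2 2 2; 0 0 0)], sign=-1
Σ_t [1,2]: t=1:−1/2 t=2:+1/4 = -1/4
(3j)²=1/70 [(2 2 2; 0 1 -1)], sign=+1
⇒ 4πI² = 5/49
I = (-1)√(5/49/(4π)) = -0.09011188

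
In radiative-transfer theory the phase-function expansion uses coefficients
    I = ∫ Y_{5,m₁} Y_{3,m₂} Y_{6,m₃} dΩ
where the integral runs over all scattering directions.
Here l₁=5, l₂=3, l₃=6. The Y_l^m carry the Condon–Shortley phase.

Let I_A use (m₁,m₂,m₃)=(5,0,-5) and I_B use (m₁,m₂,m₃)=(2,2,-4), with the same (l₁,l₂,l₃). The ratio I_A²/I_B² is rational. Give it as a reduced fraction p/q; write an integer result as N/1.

l's match ⇒ only the (l;m) 3-j factors differ between A and B.
A: triangle coeff Δ(5,3,6) = 1/675675; Σ_t [0,0]: t=0:+1/483840 = 1/483840; (3j)²=3/91 [(5 3 6; 5 0 -5)], sign=-1
B: triangle coeff Δ(5,3,6) = 1/675675; Σ_t [1,2]: t=1:−1/34560 t=2:+1/60480 = -1/80640; (3j)²=6/1001 [(5 3 6; 2 2 -4)], sign=-1
I_A²/I_B² = (3/91)/(6/1001) = 11/2

11/2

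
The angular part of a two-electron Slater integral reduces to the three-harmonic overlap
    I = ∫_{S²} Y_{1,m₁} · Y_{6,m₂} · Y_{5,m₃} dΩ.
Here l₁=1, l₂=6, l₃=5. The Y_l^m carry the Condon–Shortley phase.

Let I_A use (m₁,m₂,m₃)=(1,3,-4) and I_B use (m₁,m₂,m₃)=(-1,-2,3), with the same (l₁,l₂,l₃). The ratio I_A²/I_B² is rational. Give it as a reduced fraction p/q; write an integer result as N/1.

l's match ⇒ only the (l;m) 3-j factors differ between A and B.
A: triangle coeff Δ(1,6,5) = 1/858; Σ_t [0,0]: t=0:+1/725760 = 1/725760; (3j)²=1/286 [(1 6 5; 1 3 -4)], sign=-1
B: triangle coeff Δ(1,6,5) = 1/858; Σ_t [2,2]: t=2:+1/161280 = 1/161280; (3j)²=1/143 [(1 6 5; -1 -2 3)], sign=+1
I_A²/I_B² = (1/286)/(1/143) = 1/2

1/2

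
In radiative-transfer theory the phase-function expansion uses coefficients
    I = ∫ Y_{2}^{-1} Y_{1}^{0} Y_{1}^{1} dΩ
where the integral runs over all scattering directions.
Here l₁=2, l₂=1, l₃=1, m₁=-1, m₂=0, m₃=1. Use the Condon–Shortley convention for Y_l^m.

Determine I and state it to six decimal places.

Checks pass: Σm=0; 4 even; l₃=1∈[1,3].
(2·2+1)(2·1+1)(2·1+1) = 45
Δ: 2! 2! 0! / 5! → 1/30
sum: t=1:−1/1 = -1/1
3j²(2 1 1; 0 0 0) = Δ·Π!·Σ² = 2/15  (sign +1)
sum: t=1:−1/2 = -1/2
3j²(2 1 1; -1 0 1) = Δ·Π!·Σ² = 1/10  (sign -1)
combine: 4πI² = 45·2/15·1/10 = 3/5
take √, sign -1: I = -0.21850969

-0.218510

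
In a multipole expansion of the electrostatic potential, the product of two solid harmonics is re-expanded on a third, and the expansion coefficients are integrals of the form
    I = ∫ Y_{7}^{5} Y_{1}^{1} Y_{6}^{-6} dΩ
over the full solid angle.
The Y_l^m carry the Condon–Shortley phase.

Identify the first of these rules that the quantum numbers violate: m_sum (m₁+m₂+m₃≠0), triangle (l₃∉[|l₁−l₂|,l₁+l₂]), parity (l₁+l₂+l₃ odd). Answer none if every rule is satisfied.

none

Σmᵢ = 0  ✓
l₃∈[|l₁−l₂|,l₁+l₂]=[6,8], have l₃=6  ✓
Σlᵢ = 14 ⇒ even  ✓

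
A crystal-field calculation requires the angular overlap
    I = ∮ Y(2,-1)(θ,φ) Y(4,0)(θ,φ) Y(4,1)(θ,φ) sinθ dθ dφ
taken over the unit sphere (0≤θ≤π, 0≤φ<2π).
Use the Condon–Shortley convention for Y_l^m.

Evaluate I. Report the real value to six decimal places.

m-sum 0 ✓  L=10 even ✓  2≤4≤6 ✓
Π(2lᵢ+1) = 5×9×9 = 405
triangle coeff Δ(2,4,4) = 1/13860
Σ_t [0,2]: t=0:+1/192 t=1:−1/36 t=2:+1/192 = -5/288
(3j)²=20/693 [(2 4 4; 0 0 0)], sign=-1
Σ_t [1,2]: t=1:−1/72 t=2:+1/96 = -1/288
(3j)²=1/462 [(2 4 4; -1 0 1)], sign=+1
⇒ 4πI² = 150/5929
I = (-1)√(150/5929/(4π)) = -0.04486937

-0.044869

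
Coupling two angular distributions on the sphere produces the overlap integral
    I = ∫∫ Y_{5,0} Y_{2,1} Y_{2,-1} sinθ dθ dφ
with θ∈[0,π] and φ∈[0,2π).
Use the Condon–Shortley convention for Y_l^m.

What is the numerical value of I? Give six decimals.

0.000000

|5−2|≤2≤5+2 violated ⇒ I = 0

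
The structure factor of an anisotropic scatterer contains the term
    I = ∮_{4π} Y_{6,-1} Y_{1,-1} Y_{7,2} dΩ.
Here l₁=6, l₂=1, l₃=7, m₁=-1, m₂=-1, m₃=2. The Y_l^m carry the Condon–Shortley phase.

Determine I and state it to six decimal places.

m-sum 0 ✓  L=14 even ✓  5≤7≤7 ✓
Π(2lᵢ+1) = 13×3×15 = 585
triangle coeff Δ(6,1,7) = 1/1365
Σ_t [0,0]: t=0:+1/518400 = 1/518400
(3j)²=7/195 [(6 1 7; 0 0 0)], sign=-1
Σ_t [0,0]: t=0:+1/1209600 = 1/1209600
(3j)²=12/455 [(6 1 7; -1 -1 2)], sign=-1
⇒ 4πI² = 36/65
I = (+1)√(36/65/(4π)) = 0.20993732

0.209937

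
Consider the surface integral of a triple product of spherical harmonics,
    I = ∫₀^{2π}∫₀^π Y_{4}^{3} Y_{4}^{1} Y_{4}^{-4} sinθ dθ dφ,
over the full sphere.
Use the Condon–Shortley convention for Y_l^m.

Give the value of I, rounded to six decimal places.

Rules hold: Σm=0, L=12 even, 0≤4≤8.
N = 9·9·9 = 729
Δ = 4!·4!·4!/13! = 1/450450
Racah Σ t=0..4: t=0:+1/13824 t=1:−1/216 t=2:+1/64 t=3:−1/216 t=4:+1/13824 = 5/768
⇒ 3j(4 4 4; 0 0 0)² = 18/1001, sgn +1
Racah Σ t=1..1: t=1:−1/3456 = -1/3456
⇒ 3j(4 4 4; 3 1 -4)² = 35/1287, sgn -1
4πI² = N·(3j₀)²·(3jₘ)² = 7290/20449
I = -1·√(0.356497/4π) = -0.16843130

-0.168431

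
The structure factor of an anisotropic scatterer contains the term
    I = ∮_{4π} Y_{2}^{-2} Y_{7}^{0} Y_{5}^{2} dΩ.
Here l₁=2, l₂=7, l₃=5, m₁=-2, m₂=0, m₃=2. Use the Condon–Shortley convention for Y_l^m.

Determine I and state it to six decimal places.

Rules hold: Σm=0, L=14 even, 5≤5≤9.
N = 5·15·11 = 825
Δ = 4!·0!·10!/15! = 1/15015
Racah Σ t=2..2: t=2:+1/57600 = 1/57600
⇒ 3j(2 7 5; 0 0 0)² = 21/715, sgn -1
Racah Σ t=4..4: t=4:+1/725760 = 1/725760
⇒ 3j(2 7 5; -2 0 2)² = 1/429, sgn -1
4πI² = N·(3j₀)²·(3jₘ)² = 105/1859
I = +1·√(0.056482/4π) = 0.06704247

0.067042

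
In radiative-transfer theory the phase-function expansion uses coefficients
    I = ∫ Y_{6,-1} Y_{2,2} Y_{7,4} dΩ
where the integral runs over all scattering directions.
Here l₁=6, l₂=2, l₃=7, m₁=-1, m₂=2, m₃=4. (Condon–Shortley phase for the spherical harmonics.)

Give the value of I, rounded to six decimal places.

0.000000

m-sum = -1 + 2 + 4 = 5 ≠ 0 ⇒ I = 0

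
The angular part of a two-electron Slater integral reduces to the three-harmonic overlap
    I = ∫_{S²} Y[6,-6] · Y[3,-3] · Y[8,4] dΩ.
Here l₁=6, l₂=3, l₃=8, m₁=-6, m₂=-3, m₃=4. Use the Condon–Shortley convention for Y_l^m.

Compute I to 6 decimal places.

0.000000

m-sum = -6 − 3 + 4 = -5 ≠ 0 ⇒ I = 0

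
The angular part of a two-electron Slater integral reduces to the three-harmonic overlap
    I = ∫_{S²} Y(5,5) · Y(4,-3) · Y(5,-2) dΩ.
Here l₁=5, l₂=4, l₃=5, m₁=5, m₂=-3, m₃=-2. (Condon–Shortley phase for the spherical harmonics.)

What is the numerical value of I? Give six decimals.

Checks pass: Σm=0; 14 even; l₃=5∈[1,9].
(2·5+1)(2·4+1)(2·5+1) = 1089
Δ: 4! 6! 4! / 15! → 1/3153150
sum: t=0:+1/69120 t=1:−1/1728 t=2:+1/576 t=3:−1/1728 t=4:+1/69120 = 7/11520
3j²(5 4 5; 0 0 0) = Δ·Π!·Σ² = 2/143  (sign -1)
sum: t=0:+1/103680 = 1/103680
3j²(5 4 5; 5 -3 -2) = Δ·Π!·Σ² = 7/429  (sign -1)
combine: 4πI² = 1089·2/143·7/429 = 42/169
take √, sign +1: I = 0.14062948

0.140629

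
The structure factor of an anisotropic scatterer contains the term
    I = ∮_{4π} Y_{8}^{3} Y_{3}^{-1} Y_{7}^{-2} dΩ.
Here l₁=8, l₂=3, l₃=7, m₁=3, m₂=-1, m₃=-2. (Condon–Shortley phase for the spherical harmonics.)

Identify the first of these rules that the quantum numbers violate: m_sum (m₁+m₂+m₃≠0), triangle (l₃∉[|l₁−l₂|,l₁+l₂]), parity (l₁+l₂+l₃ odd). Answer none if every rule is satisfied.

m₁+m₂+m₃ = 3 − 1 − 2 = 0  ✓
triangle: |8−3|=5 ≤ l₃=7 ≤ 8+3=11  ✓
parity: l₁+l₂+l₃ = 18 is even  ✓

none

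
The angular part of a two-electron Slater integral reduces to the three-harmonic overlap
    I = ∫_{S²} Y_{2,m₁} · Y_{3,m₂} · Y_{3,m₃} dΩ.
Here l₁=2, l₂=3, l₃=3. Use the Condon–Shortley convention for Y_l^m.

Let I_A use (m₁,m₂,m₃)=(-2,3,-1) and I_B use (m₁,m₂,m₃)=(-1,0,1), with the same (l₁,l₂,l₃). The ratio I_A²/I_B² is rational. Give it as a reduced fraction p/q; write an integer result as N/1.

Same 2,3,3: normalisation and zero-m 3j drop out of the ratio.
A: Δ: 2! 2! 4! / 9! → 1/3780; sum: t=2:+1/96 = 1/96; 3j²(2 3 3; -2 3 -1) = Δ·Π!·Σ² = 1/42  (sign +1)
B: Δ: 2! 2! 4! / 9! → 1/3780; sum: t=1:−1/8 t=2:+1/12 = -1/24; 3j²(2 3 3; -1 0 1) = Δ·Π!·Σ² = 1/210  (sign -1)
I_A²/I_B² = (1/42)/(1/210) = 5/1

5/1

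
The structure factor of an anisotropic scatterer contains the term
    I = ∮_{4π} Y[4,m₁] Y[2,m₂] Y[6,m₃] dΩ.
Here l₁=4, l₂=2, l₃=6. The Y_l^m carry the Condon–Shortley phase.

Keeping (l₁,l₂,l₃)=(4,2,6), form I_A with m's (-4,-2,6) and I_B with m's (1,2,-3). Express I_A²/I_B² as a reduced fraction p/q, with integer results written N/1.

Shared (l₁,l₂,l₃)=(4,2,6): N and (l;000)² cancel in I_A²/I_B².
A: Δ = 0!·8!·4!/13! = 1/6435; Racah Σ t=0..0: t=0:+1/967680 = 1/967680; ⇒ 3j(4 2 6; -4 -2 6)² = 1/13, sgn +1
B: Δ = 0!·8!·4!/13! = 1/6435; Racah Σ t=0..0: t=0:+1/17280 = 1/17280; ⇒ 3j(4 2 6; 1 2 -3)² = 14/715, sgn -1
I_A²/I_B² = (1/13)/(14/715) = 55/14

55/14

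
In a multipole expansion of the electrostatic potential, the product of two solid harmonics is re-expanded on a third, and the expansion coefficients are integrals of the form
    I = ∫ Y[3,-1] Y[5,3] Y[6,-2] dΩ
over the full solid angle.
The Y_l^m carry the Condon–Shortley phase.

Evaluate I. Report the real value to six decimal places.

Rules hold: Σm=0, L=14 even, 2≤6≤8.
N = 7·11·13 = 1001
Δ = 2!·4!·8!/15! = 1/675675
Racah Σ t=0..2: t=0:+1/8640 t=1:−1/2304 t=2:+1/8640 = -7/34560
⇒ 3j(3 5 6; 0 0 0)² = 7/429, sgn -1
Racah Σ t=0..2: t=0:+1/1935360 t=1:−1/30240 t=2:+1/11520 = 1/18432
⇒ 3j(3 5 6; -1 3 -2)² = 7/429, sgn +1
4πI² = N·(3j₀)²·(3jₘ)² = 343/1287
I = -1·√(0.266511/4π) = -0.14563067

-0.145631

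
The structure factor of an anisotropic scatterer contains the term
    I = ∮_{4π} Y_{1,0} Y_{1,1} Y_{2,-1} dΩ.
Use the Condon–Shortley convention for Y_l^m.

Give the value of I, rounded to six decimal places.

m-sum 0 ✓  L=4 even ✓  0≤2≤2 ✓
Π(2lᵢ+1) = 3×3×5 = 45
triangle coeff Δ(1,1,2) = 1/30
Σ_t [0,0]: t=0:+1/1 = 1/1
(3j)²=2/15 [(1 1 2; 0 0 0)], sign=+1
Σ_t [0,0]: t=0:+1/2 = 1/2
(3j)²=1/10 [(1 1 2; 0 1 -1)], sign=-1
⇒ 4πI² = 3/5
I = (-1)√(3/5/(4π)) = -0.21850969

-0.218510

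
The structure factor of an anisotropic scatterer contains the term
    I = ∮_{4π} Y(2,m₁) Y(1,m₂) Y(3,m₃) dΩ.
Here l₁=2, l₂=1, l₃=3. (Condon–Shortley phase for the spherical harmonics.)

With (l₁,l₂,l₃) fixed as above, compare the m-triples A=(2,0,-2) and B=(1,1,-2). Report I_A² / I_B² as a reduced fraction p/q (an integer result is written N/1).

1/2

Same 2,1,3: normalisation and zero-m 3j drop out of the ratio.
A: Δ: 0! 4! 2! / 7! → 1/105; sum: t=0:+1/24 = 1/24; 3j²(2 1 3; 2 0 -2) = Δ·Π!·Σ² = 1/21  (sign -1)
B: Δ: 0! 4! 2! / 7! → 1/105; sum: t=0:+1/12 = 1/12; 3j²(2 1 3; 1 1 -2) = Δ·Π!·Σ² = 2/21  (sign -1)
I_A²/I_B² = (1/21)/(2/21) = 1/2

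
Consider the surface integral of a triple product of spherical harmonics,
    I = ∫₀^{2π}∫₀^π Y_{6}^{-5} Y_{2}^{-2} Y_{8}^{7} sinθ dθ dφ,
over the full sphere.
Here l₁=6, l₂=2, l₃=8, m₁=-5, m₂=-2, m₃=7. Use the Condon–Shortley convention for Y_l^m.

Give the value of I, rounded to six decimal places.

-0.313531

m-sum 0 ✓  L=16 even ✓  4≤8≤8 ✓
Π(2lᵢ+1) = 13×5×17 = 1105
triangle coeff Δ(6,2,8) = 1/30940
Σ_t [0,0]: t=0:+1/2073600 = 1/2073600
(3j)²=28/1105 [(6 2 8; 0 0 0)], sign=+1
Σ_t [0,0]: t=0:+1/958003200 = 1/958003200
(3j)²=3/68 [(6 2 8; -5 -2 7)], sign=-1
⇒ 4πI² = 21/17
I = (-1)√(21/17/(4π)) = -0.31353083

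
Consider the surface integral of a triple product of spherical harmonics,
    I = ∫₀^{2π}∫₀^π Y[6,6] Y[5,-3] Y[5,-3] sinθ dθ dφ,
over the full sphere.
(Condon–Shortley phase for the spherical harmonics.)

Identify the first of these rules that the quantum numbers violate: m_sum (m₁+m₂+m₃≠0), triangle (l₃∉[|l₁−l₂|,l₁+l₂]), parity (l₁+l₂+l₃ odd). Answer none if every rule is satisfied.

none

m₁+m₂+m₃ = 6 − 3 − 3 = 0  ✓
triangle: |6−5|=1 ≤ l₃=5 ≤ 6+5=11  ✓
parity: l₁+l₂+l₃ = 16 is even  ✓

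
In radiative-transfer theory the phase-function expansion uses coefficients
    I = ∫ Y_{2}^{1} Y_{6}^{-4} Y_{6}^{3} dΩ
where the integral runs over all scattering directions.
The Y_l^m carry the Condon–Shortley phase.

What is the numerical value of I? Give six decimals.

Checks pass: Σm=0; 14 even; l₃=6∈[4,8].
(2·2+1)(2·6+1)(2·6+1) = 845
Δ: 2! 2! 10! / 15! → 1/90090
sum: t=0:+1/69120 t=1:−1/14400 t=2:+1/69120 = -7/172800
3j²(2 6 6; 0 0 0) = Δ·Π!·Σ² = 14/715  (sign -1)
sum: t=0:+1/161280 t=1:−1/725760 = 1/207360
3j²(2 6 6; 1 -4 3) = Δ·Π!·Σ² = 7/286  (sign -1)
combine: 4πI² = 845·14/715·7/286 = 49/121
take √, sign +1: I = 0.17951487

0.179515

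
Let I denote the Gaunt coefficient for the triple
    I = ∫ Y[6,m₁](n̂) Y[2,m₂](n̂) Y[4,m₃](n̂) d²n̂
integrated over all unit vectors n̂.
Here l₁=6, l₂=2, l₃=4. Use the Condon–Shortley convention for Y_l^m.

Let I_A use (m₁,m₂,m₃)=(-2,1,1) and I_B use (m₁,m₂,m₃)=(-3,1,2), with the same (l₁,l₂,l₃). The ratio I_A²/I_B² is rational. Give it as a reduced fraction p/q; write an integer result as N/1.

l's match ⇒ only the (l;m) 3-j factors differ between A and B.
A: triangle coeff Δ(6,2,4) = 1/6435; Σ_t [3,3]: t=3:−1/4320 = -1/4320; (3j)²=224/6435 [(6 2 4; -2 1 1)], sign=+1
B: triangle coeff Δ(6,2,4) = 1/6435; Σ_t [3,3]: t=3:−1/8640 = -1/8640; (3j)²=28/715 [(6 2 4; -3 1 2)], sign=-1
I_A²/I_B² = (224/6435)/(28/715) = 8/9

8/9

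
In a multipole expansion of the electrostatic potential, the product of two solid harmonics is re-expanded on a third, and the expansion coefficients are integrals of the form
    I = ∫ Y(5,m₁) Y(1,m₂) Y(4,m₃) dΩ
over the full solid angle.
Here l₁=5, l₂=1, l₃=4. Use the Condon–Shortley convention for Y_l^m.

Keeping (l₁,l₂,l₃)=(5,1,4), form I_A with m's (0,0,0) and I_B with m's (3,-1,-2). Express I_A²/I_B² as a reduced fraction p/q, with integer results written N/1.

25/28

Same 5,1,4: normalisation and zero-m 3j drop out of the ratio.
A: Δ: 2! 8! 0! / 11! → 1/495; sum: t=1:−1/576 = -1/576; 3j²(5 1 4; 0 0 0) = Δ·Π!·Σ² = 5/99  (sign -1)
B: Δ: 2! 8! 0! / 11! → 1/495; sum: t=0:+1/2880 = 1/2880; 3j²(5 1 4; 3 -1 -2) = Δ·Π!·Σ² = 28/495  (sign +1)
I_A²/I_B² = (5/99)/(28/495) = 25/28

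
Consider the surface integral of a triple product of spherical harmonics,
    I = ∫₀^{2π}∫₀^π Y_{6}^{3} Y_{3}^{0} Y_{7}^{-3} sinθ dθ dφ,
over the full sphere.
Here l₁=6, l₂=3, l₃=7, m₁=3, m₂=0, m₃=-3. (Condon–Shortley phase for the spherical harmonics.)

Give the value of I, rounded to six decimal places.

Checks pass: Σm=0; 16 even; l₃=7∈[3,9].
(2·6+1)(2·3+1)(2·7+1) = 1365
Δ: 2! 10! 4! / 17! → 1/2042040
sum: t=0:+1/207360 t=1:−1/57600 t=2:+1/207360 = -1/129600
3j²(6 3 7; 0 0 0) = Δ·Π!·Σ² = 168/12155  (sign +1)
sum: t=0:+1/362880 t=1:−1/322560 t=2:+1/4354560 = -1/8709120
3j²(6 3 7; 3 0 -3) = Δ·Π!·Σ² = 3/68068  (sign -1)
combine: 4πI² = 1365·168/12155·3/68068 = 378/454597
take √, sign -1: I = -0.00813444

-0.008134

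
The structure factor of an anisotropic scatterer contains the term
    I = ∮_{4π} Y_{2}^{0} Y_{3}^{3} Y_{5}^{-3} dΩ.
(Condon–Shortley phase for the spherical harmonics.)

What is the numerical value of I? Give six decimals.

Checks pass: Σm=0; 10 even; l₃=5∈[1,5].
(2·2+1)(2·3+1)(2·5+1) = 385
Δ: 0! 4! 6! / 11! → 1/2310
sum: t=0:+1/144 = 1/144
3j²(2 3 5; 0 0 0) = Δ·Π!·Σ² = 10/231  (sign -1)
sum: t=0:+1/2880 = 1/2880
3j²(2 3 5; 0 3 -3) = Δ·Π!·Σ² = 2/165  (sign +1)
combine: 4πI² = 385·10/231·2/165 = 20/99
take √, sign -1: I = -0.12679218

-0.126792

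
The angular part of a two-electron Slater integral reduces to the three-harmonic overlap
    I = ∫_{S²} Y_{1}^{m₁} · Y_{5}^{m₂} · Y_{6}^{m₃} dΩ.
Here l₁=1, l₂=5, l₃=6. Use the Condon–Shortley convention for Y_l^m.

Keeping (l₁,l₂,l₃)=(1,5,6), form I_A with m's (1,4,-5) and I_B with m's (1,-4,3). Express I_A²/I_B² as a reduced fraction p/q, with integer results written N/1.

55/3

l's match ⇒ only the (l;m) 3-j factors differ between A and B.
A: triangle coeff Δ(1,5,6) = 1/858; Σ_t [0,0]: t=0:+1/725760 = 1/725760; (3j)²=5/78 [(1 5 6; 1 4 -5)], sign=-1
B: triangle coeff Δ(1,5,6) = 1/858; Σ_t [0,0]: t=0:+1/725760 = 1/725760; (3j)²=1/286 [(1 5 6; 1 -4 3)], sign=-1
I_A²/I_B² = (5/78)/(1/286) = 55/3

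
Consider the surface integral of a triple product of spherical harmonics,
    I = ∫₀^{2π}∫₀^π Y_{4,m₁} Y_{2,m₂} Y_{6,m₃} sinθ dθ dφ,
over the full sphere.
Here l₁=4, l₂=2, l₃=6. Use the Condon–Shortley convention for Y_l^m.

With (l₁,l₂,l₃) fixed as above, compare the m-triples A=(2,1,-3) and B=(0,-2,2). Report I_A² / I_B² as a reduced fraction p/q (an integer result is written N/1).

Shared (l₁,l₂,l₃)=(4,2,6): N and (l;000)² cancel in I_A²/I_B².
A: Δ = 0!·8!·4!/13! = 1/6435; Racah Σ t=0..0: t=0:+1/8640 = 1/8640; ⇒ 3j(4 2 6; 2 1 -3)² = 28/715, sgn -1
B: Δ = 0!·8!·4!/13! = 1/6435; Racah Σ t=0..0: t=0:+1/13824 = 1/13824; ⇒ 3j(4 2 6; 0 -2 2)² = 14/1287, sgn +1
I_A²/I_B² = (28/715)/(14/1287) = 18/5

18/5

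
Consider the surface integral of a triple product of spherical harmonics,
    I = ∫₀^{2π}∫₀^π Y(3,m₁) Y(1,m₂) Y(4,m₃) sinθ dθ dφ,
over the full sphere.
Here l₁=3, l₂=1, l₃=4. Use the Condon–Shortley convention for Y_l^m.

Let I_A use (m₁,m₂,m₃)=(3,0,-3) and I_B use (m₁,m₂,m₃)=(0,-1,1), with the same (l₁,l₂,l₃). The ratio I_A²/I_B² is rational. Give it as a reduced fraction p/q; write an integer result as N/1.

7/10

Shared (l₁,l₂,l₃)=(3,1,4): N and (l;000)² cancel in I_A²/I_B².
A: Δ = 0!·6!·2!/9! = 1/252; Racah Σ t=0..0: t=0:+1/720 = 1/720; ⇒ 3j(3 1 4; 3 0 -3)² = 1/36, sgn -1
B: Δ = 0!·6!·2!/9! = 1/252; Racah Σ t=0..0: t=0:+1/72 = 1/72; ⇒ 3j(3 1 4; 0 -1 1)² = 5/126, sgn -1
I_A²/I_B² = (1/36)/(5/126) = 7/10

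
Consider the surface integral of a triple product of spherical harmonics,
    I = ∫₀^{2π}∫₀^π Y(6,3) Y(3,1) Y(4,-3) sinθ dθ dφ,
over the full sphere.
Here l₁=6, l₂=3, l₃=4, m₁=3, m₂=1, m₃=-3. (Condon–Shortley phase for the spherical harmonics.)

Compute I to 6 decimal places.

0.000000

3 + 1 − 3 = 1 ≠ 0: azimuthal integral kills it; I = 0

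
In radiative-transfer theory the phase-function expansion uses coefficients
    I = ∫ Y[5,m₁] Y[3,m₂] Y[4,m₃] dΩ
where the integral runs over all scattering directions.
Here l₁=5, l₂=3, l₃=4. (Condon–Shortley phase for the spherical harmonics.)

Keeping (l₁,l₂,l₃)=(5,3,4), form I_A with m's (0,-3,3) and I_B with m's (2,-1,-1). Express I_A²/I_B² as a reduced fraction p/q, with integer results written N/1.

Shared (l₁,l₂,l₃)=(5,3,4): N and (l;000)² cancel in I_A²/I_B².
A: Δ = 4!·6!·2!/13! = 1/180180; Racah Σ t=0..0: t=0:+1/5760 = 1/5760; ⇒ 3j(5 3 4; 0 -3 3)² = 5/572, sgn -1
B: Δ = 4!·6!·2!/13! = 1/180180; Racah Σ t=0..2: t=0:+1/1728 t=1:−1/288 t=2:+1/960 = -1/540; ⇒ 3j(5 3 4; 2 -1 -1)² = 128/6435, sgn +1
I_A²/I_B² = (5/572)/(128/6435) = 225/512

225/512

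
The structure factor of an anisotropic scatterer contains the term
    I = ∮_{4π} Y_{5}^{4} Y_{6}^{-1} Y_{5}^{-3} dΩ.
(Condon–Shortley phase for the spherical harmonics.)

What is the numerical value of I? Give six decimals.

-0.154663

m-sum 0 ✓  L=16 even ✓  1≤5≤11 ✓
Π(2lᵢ+1) = 11×13×11 = 1573
triangle coeff Δ(5,6,5) = 1/28588560
Σ_t [1,5]: t=1:−1/345600 t=2:+1/13824 t=3:−1/5184 t=4:+1/13824 t=5:−1/345600 = -7/129600
(3j)²=80/7293 [(5 6 5; 0 0 0)], sign=+1
Σ_t [0,1]: t=0:+1/518400 t=1:−1/138240 = -11/2073600
(3j)²=77/4420 [(5 6 5; 4 -1 -3)], sign=-1
⇒ 4πI² = 3388/11271
I = (-1)√(3388/11271/(4π)) = -0.15466268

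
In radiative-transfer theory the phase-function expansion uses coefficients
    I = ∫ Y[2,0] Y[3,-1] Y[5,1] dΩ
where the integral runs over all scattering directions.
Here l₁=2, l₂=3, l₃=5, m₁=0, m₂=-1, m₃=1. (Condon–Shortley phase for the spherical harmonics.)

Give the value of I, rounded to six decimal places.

-0.227318

Checks pass: Σm=0; 10 even; l₃=5∈[1,5].
(2·2+1)(2·3+1)(2·5+1) = 385
Δ: 0! 4! 6! / 11! → 1/2310
sum: t=0:+1/144 = 1/144
3j²(2 3 5; 0 0 0) = Δ·Π!·Σ² = 10/231  (sign -1)
sum: t=0:+1/192 = 1/192
3j²(2 3 5; 0 -1 1) = Δ·Π!·Σ² = 3/77  (sign +1)
combine: 4πI² = 385·10/231·3/77 = 50/77
take √, sign -1: I = -0.22731846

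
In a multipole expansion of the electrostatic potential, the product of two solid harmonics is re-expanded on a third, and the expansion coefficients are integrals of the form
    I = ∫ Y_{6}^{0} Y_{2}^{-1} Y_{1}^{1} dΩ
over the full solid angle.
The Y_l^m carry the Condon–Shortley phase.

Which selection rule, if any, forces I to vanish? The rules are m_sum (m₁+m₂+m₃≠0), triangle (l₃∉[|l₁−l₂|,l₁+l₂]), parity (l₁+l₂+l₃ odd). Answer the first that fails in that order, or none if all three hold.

triangle

m₁+m₂+m₃ = 0 − 1 + 1 = 0  ✓
triangle: |6−2|=4 ≤ l₃=1 ≤ 6+2=8  ✗
parity: l₁+l₂+l₃ = 9 is odd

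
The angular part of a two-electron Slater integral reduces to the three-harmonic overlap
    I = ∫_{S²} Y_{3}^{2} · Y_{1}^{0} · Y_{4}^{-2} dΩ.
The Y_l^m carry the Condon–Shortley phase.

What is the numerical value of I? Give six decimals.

Rules hold: Σm=0, L=8 even, 2≤4≤4.
N = 7·3·9 = 189
Δ = 0!·6!·2!/9! = 1/252
Racah Σ t=0..0: t=0:+1/36 = 1/36
⇒ 3j(3 1 4; 0 0 0)² = 4/63, sgn +1
Racah Σ t=0..0: t=0:+1/120 = 1/120
⇒ 3j(3 1 4; 2 0 -2)² = 1/21, sgn +1
4πI² = N·(3j₀)²·(3jₘ)² = 4/7
I = +1·√(0.571429/4π) = 0.21324362

0.213244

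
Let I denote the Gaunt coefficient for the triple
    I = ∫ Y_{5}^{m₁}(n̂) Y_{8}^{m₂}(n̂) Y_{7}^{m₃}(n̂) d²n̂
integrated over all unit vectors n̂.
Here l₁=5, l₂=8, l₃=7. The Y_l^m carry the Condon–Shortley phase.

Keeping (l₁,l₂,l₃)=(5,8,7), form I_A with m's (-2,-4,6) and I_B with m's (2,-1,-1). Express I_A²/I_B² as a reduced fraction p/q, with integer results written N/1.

11011/6144

Same 5,8,7: normalisation and zero-m 3j drop out of the ratio.
A: Δ: 6! 4! 10! / 21! → 1/814773960; sum: t=3:−1/313528320 t=4:+1/1045094400 = -1/447897600; 3j²(5 8 7; -2 -4 6) = Δ·Π!·Σ² = 77/5814  (sign +1)
B: Δ: 6! 4! 10! / 21! → 1/814773960; sum: t=0:+1/130636800 t=1:−1/8294400 t=2:+1/4147200 t=3:−1/14929920 = 1/16329600; 3j²(5 8 7; 2 -1 -1) = Δ·Π!·Σ² = 1024/138567  (sign +1)
I_A²/I_B² = (77/5814)/(1024/138567) = 11011/6144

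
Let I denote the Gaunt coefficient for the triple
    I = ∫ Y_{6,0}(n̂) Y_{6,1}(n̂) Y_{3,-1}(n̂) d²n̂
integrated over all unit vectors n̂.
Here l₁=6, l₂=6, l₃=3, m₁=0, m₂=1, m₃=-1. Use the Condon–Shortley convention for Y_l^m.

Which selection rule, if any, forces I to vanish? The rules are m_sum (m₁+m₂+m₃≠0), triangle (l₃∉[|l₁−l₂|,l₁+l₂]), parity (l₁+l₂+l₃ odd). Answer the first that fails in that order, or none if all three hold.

parity

azimuthal sum: 0 + 1 − 1 = 0  ✓
0 ≤ 3 ≤ 12 (triangle on l)  ✓
L = 6 + 6 + 3 = 15 (odd)  ✗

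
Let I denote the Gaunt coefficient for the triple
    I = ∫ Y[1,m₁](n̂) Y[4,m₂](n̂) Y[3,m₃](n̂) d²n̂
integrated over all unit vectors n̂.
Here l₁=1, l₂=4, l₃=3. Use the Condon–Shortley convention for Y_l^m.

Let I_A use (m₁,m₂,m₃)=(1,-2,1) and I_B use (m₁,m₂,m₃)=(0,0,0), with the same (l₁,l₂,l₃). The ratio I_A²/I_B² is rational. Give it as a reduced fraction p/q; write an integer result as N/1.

l's match ⇒ only the (l;m) 3-j factors differ between A and B.
A: triangle coeff Δ(1,4,3) = 1/252; Σ_t [0,0]: t=0:+1/96 = 1/96; (3j)²=5/84 [(1 4 3; 1 -2 1)], sign=+1
B: triangle coeff Δ(1,4,3) = 1/252; Σ_t [1,1]: t=1:−1/36 = -1/36; (3j)²=4/63 [(1 4 3; 0 0 0)], sign=+1
I_A²/I_B² = (5/84)/(4/63) = 15/16

15/16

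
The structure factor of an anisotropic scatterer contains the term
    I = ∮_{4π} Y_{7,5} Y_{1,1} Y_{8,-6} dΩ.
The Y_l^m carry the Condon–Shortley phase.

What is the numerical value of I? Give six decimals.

m-sum 0 ✓  L=16 even ✓  6≤8≤8 ✓
Π(2lᵢ+1) = 15×3×17 = 765
triangle coeff Δ(7,1,8) = 1/2040
Σ_t [0,0]: t=0:+1/25401600 = 1/25401600
(3j)²=8/255 [(7 1 8; 0 0 0)], sign=+1
Σ_t [0,0]: t=0:+1/1916006400 = 1/1916006400
(3j)²=91/2040 [(7 1 8; 5 1 -6)], sign=+1
⇒ 4πI² = 91/85
I = (+1)√(91/85/(4π)) = 0.29188132

0.291881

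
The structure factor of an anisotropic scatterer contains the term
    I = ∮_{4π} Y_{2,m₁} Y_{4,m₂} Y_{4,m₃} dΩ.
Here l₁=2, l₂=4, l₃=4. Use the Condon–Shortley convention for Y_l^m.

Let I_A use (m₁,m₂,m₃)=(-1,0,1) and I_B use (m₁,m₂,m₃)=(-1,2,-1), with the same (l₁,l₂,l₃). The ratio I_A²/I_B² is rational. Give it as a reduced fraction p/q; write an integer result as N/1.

10/81

l's match ⇒ only the (l;m) 3-j factors differ between A and B.
A: triangle coeff Δ(2,4,4) = 1/13860; Σ_t [1,2]: t=1:−1/72 t=2:+1/96 = -1/288; (3j)²=1/462 [(2 4 4; -1 0 1)], sign=+1
B: triangle coeff Δ(2,4,4) = 1/13860; Σ_t [1,2]: t=1:−1/240 t=2:+1/96 = 1/160; (3j)²=27/1540 [(2 4 4; -1 2 -1)], sign=-1
I_A²/I_B² = (1/462)/(27/1540) = 10/81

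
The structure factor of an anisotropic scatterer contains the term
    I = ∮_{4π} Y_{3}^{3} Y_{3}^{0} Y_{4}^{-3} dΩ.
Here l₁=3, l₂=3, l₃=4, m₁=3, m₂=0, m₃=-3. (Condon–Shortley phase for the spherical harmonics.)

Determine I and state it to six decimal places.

Rules hold: Σm=0, L=10 even, 0≤4≤6.
N = 7·7·9 = 441
Δ = 2!·4!·4!/11! = 1/34650
Racah Σ t=0..2: t=0:+1/72 t=1:−1/16 t=2:+1/72 = -5/144
⇒ 3j(3 3 4; 0 0 0)² = 2/77, sgn -1
Racah Σ t=0..0: t=0:+1/288 = 1/288
⇒ 3j(3 3 4; 3 0 -3)² = 1/22, sgn -1
4πI² = N·(3j₀)²·(3jₘ)² = 63/121
I = +1·√(0.520661/4π) = 0.20355073

0.203551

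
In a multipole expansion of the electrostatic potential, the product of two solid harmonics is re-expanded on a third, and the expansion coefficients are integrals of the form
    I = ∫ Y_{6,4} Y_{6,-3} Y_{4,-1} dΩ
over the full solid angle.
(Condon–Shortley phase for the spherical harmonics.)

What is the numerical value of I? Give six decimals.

Rules hold: Σm=0, L=16 even, 0≤4≤12.
N = 13·13·9 = 1521
Δ = 8!·4!·4!/17! = 1/15315300
Racah Σ t=2..6: t=2:+1/829440 t=3:−1/25920 t=4:+1/9216 t=5:−1/25920 t=6:+1/829440 = 7/207360
⇒ 3j(6 6 4; 0 0 0)² = 28/2431, sgn +1
Racah Σ t=0..2: t=0:+1/967680 t=1:−1/120960 t=2:+1/207360 = -1/414720
⇒ 3j(6 6 4; 4 -3 -1)² = 21/4862, sgn +1
4πI² = N·(3j₀)²·(3jₘ)² = 2646/34969
I = +1·√(0.075667/4π) = 0.07759762

0.077598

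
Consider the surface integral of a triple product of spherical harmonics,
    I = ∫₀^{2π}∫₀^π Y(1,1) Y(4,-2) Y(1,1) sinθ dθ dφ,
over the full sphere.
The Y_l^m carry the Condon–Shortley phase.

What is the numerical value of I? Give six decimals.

0.000000

l₃=1 ∉ [3,5] — triangle fails ⇒ I = 0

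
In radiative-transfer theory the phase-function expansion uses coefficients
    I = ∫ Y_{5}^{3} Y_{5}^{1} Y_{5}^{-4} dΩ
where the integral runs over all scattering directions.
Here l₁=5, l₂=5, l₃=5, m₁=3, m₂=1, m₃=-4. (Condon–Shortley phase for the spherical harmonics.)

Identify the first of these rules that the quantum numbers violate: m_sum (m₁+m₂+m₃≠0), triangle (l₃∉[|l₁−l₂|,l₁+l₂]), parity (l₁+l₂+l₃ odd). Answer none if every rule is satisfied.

parity

Σmᵢ = 0  ✓
l₃∈[|l₁−l₂|,l₁+l₂]=[0,10], have l₃=5  ✓
Σlᵢ = 15 ⇒ odd  ✗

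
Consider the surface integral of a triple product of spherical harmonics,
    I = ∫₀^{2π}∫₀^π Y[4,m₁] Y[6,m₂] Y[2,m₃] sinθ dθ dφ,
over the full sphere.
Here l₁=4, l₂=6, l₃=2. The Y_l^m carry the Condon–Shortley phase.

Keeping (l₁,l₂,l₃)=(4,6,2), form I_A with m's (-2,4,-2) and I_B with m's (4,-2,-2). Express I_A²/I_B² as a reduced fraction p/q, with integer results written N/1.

Shared (l₁,l₂,l₃)=(4,6,2): N and (l;000)² cancel in I_A²/I_B².
A: Δ = 8!·0!·4!/13! = 1/6435; Racah Σ t=6..6: t=6:+1/34560 = 1/34560; ⇒ 3j(4 6 2; -2 4 -2)² = 14/429, sgn +1
B: Δ = 8!·0!·4!/13! = 1/6435; Racah Σ t=0..0: t=0:+1/967680 = 1/967680; ⇒ 3j(4 6 2; 4 -2 -2)² = 1/6435, sgn +1
I_A²/I_B² = (14/429)/(1/6435) = 210/1

210/1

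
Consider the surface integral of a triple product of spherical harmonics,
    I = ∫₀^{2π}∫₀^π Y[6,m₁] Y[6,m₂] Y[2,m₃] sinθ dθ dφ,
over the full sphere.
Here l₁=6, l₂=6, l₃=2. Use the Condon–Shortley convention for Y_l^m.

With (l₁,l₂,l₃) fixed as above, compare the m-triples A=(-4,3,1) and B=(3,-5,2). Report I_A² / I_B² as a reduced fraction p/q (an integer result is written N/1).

49/22

Shared (l₁,l₂,l₃)=(6,6,2): N and (l;000)² cancel in I_A²/I_B².
A: Δ = 10!·2!·2!/15! = 1/90090; Racah Σ t=8..9: t=8:+1/161280 t=9:−1/725760 = 1/207360; ⇒ 3j(6 6 2; -4 3 1)² = 7/286, sgn -1
B: Δ = 10!·2!·2!/15! = 1/90090; Racah Σ t=1..1: t=1:−1/1451520 = -1/1451520; ⇒ 3j(6 6 2; 3 -5 2)² = 1/91, sgn -1
I_A²/I_B² = (7/286)/(1/91) = 49/22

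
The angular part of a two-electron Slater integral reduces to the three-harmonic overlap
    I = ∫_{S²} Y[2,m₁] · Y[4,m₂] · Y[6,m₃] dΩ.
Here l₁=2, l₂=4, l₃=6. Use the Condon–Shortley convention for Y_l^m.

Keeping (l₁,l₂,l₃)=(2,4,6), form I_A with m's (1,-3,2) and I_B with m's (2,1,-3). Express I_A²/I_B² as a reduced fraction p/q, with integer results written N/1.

16/63

l's match ⇒ only the (l;m) 3-j factors differ between A and B.
A: triangle coeff Δ(2,4,6) = 1/6435; Σ_t [0,0]: t=0:+1/30240 = 1/30240; (3j)²=32/6435 [(2 4 6; 1 -3 2)], sign=+1
B: triangle coeff Δ(2,4,6) = 1/6435; Σ_t [0,0]: t=0:+1/17280 = 1/17280; (3j)²=14/715 [(2 4 6; 2 1 -3)], sign=-1
I_A²/I_B² = (32/6435)/(14/715) = 16/63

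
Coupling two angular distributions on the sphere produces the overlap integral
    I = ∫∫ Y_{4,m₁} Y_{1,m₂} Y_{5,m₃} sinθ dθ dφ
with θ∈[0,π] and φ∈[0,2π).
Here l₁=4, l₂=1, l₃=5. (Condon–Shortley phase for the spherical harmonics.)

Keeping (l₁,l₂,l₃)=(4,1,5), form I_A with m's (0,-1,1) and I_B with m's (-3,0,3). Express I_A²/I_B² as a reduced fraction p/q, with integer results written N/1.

15/16

Shared (l₁,l₂,l₃)=(4,1,5): N and (l;000)² cancel in I_A²/I_B².
A: Δ = 0!·8!·2!/11! = 1/495; Racah Σ t=0..0: t=0:+1/1152 = 1/1152; ⇒ 3j(4 1 5; 0 -1 1)² = 1/33, sgn +1
B: Δ = 0!·8!·2!/11! = 1/495; Racah Σ t=0..0: t=0:+1/5040 = 1/5040; ⇒ 3j(4 1 5; -3 0 3)² = 16/495, sgn +1
I_A²/I_B² = (1/33)/(16/495) = 15/16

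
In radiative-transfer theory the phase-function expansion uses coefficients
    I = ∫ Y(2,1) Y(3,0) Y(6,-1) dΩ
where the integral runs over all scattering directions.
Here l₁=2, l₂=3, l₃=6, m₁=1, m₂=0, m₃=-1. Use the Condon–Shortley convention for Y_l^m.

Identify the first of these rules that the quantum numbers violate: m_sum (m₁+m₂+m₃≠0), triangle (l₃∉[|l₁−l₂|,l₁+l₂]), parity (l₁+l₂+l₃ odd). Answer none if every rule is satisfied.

triangle

m₁+m₂+m₃ = 1 + 0 − 1 = 0  ✓
triangle: |2−3|=1 ≤ l₃=6 ≤ 2+3=5  ✗
parity: l₁+l₂+l₃ = 11 is odd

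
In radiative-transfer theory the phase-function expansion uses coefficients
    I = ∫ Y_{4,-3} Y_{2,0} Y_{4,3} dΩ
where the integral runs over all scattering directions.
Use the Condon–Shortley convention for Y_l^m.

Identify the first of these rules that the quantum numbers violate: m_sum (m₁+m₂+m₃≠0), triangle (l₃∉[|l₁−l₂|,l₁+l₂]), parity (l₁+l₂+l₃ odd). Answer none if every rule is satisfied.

none

azimuthal sum: -3 + 0 + 3 = 0  ✓
2 ≤ 4 ≤ 6 (triangle on l)  ✓
L = 4 + 2 + 4 = 10 (even)  ✓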